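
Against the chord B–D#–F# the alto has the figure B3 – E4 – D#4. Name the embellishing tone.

E4 is an appoggiatura.

The harmony at that moment is B major triad (B, D#, F#); E4 is not a chord tone.
It is approached by leap up from B3 and left by step down to D#4.
Leap in, step out — an appoggiatura.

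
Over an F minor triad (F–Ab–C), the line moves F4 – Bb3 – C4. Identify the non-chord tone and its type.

The harmony at that moment is F minor triad (F, Ab, C); Bb3 is not a chord tone.
It is approached by leap down from F4 and left by step up to C4.
Leap in, step out — an appoggiatura.

Bb3 is an appoggiatura.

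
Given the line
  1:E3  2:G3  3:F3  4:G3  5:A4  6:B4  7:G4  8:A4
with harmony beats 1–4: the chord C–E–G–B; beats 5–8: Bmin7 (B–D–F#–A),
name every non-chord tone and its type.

The harmony at that moment is C major seventh chord (C, E, G, B); F3 is not a chord tone.
It is approached by step down from G3 and left by step up to G3.
Step away and step back to the same note — a neighbor tone (lower neighbor).
The harmony at that moment is B minor seventh chord (B, D, F#, A); G4 is not a chord tone.
It is approached by leap down from B4 and left by step up to A4.
Leap in, step out — an appoggiatura.

F3 (beat 3) — neighbor tone; G4 (beat 7) — appoggiatura.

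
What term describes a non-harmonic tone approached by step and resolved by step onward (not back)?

Passing tone.

Approach: by step. Departure: by step, continuing in the same direction.
Stepwise on both sides with no change of direction means the note fills in the space between two different chord tones — a passing tone. (Had it turned back to its starting note it would be a neighbor tone instead.)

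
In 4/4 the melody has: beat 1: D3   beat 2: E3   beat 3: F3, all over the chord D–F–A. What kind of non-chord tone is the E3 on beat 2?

Passing tone.

The harmony at that moment is D minor triad (D, F, A); E3 is not a chord tone.
It is approached by step up from D3 and left by step up to F3.
Step in, step out in the same direction — a passing tone.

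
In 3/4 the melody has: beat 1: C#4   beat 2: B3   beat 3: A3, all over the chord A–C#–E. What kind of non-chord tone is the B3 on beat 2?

The harmony at that moment is A major triad (A, C#, E); B3 is not a chord tone.
It is approached by step down from C#4 and left by step down to A3.
Step in, step out in the same direction — a passing tone.

Passing tone.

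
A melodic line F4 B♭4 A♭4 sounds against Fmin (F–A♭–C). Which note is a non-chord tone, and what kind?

The harmony at that moment is F minor triad (F, A♭, C); B♭4 is not a chord tone.
It is approached by leap up from F4 and left by step down to A♭4.
Leap in, step out — an appoggiatura.

B♭4 is an appoggiatura.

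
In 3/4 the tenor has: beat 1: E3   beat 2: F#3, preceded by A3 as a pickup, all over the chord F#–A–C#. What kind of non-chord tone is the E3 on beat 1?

Appoggiatura.

The harmony at that moment is F# minor triad (F#, A, C#); E3 is not a chord tone.
It is approached by leap down from A3 and left by step up to F#3.
Leap in, step out, metrically accented — an appoggiatura.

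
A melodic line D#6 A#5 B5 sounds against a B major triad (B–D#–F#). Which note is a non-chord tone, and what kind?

A#5 is an appoggiatura.

The harmony at that moment is B major triad (B, D#, F#); A#5 is not a chord tone.
It is approached by leap down from D#6 and left by step up to B5.
Leap in, step out — an appoggiatura.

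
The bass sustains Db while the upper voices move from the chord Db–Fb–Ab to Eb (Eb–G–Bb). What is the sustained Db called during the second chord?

Pedal tone (pedal point).

The harmony at that moment is Eb major triad (Eb, G, Bb); Db is not a chord tone.
It is held over (the same pitch as the preceding Db) and then sustained as the same pitch into the next harmony.
Sustained through a change of harmony — a pedal tone.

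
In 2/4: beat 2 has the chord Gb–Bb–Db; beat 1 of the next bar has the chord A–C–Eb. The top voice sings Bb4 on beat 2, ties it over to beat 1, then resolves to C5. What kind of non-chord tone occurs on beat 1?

The harmony at that moment is A diminished triad (A, C, Eb); Bb4 is not a chord tone.
It is held over (the same pitch as the preceding Bb4) and left by step up to C5.
Held over from the previous chord and resolving up by step — a retardation.

Retardation.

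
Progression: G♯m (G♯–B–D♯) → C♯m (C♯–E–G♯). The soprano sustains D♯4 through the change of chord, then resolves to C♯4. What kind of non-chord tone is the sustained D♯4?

The harmony at that moment is C♯ minor triad (C♯, E, G♯); D♯4 is not a chord tone.
It is held over (the same pitch as the preceding D♯4) and left by step down to C♯4.
Held over from the previous chord and resolving down by step — a suspension.

D♯4 is a suspension.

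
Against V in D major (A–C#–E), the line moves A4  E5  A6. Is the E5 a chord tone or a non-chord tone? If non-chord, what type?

A major triad contains A, C#, E; E is the fifth, so it is a chord tone.

Chord tone (the fifth of A major triad).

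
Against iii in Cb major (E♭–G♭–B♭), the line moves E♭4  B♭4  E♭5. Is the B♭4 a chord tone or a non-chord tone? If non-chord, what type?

Eb minor triad contains E♭, G♭, B♭; B♭ is the fifth, so it is a chord tone.

Chord tone (the fifth of Eb minor triad).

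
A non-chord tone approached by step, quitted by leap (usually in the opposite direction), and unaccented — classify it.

Escape tone.

Approach: by step. Departure: by leap. Metric position: weak.
Step in, leap out, from a weak position — an escape tone (échappée). (It is the mirror image of the appoggiatura, which leaps in and steps out on a strong beat.)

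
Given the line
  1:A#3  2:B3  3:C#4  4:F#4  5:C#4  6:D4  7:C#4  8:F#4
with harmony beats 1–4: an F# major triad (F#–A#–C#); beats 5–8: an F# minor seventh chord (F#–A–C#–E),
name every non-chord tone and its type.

B3 (beat 2) — passing tone; D4 (beat 6) — neighbor tone.

The harmony at that moment is F# major triad (F#, A#, C#); B3 is not a chord tone.
It is approached by step up from A#3 and left by step up to C#4.
Step in, step out in the same direction — a passing tone.
The harmony at that moment is F# minor seventh chord (F#, A, C#, E); D4 is not a chord tone.
It is approached by step up from C#4 and left by step down to C#4.
Step away and step back to the same note — a neighbor tone (upper neighbor).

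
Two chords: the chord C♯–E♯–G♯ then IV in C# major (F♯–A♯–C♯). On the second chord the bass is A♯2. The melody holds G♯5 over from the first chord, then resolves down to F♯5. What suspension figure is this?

7–6 suspension.

At the second chord the bass is A♯2. The suspended G♯5 lies a seventh above the bass; after resolving down by step to F♯5, the interval above the bass becomes a sixth.
Suspension figures are named by those two intervals: 7–6.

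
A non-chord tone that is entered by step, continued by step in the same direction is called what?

Approach: by step. Departure: by step, continuing in the same direction.
Stepwise on both sides with no change of direction means the note fills in the space between two different chord tones — a passing tone. (Had it turned back to its starting note it would be a neighbor tone instead.)

Passing tone.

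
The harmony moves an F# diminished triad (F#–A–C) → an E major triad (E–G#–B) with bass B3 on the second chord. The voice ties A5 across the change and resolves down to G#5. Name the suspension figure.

7–6 suspension.

At the second chord the bass is B3. The suspended A5 lies a seventh above the bass; after resolving down by step to G#5, the interval above the bass becomes a sixth.
Suspension figures are named by those two intervals: 7–6.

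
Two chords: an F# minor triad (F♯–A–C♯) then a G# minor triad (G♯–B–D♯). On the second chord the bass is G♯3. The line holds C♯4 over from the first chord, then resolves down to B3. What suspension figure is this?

At the second chord the bass is G♯3. The suspended C♯4 lies a fourth above the bass; after resolving down by step to B3, the interval above the bass becomes a third.
Suspension figures are named by those two intervals: 4–3.

4–3 suspension.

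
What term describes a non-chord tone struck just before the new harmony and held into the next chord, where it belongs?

Anticipation.

Approach: ahead of the chord change (typically by step), so it is dissonant against the current harmony. Departure: none — the same pitch is restated or held and is a chord tone of the new harmony.
Dissonant first, consonant once the harmony catches up: the note simply arrives early — an anticipation. (The reverse timing, consonant first and dissonant after the change, would be a suspension or retardation.)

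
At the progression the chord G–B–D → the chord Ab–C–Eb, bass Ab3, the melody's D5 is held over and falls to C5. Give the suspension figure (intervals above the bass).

4–3 suspension.

At the second chord the bass is Ab3. The suspended D5 lies a fourth above the bass; after resolving down by step to C5, the interval above the bass becomes a third.
Suspension figures are named by those two intervals: 4–3.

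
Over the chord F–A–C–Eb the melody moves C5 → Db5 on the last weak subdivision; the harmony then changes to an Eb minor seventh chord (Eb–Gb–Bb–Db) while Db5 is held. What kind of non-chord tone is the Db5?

The harmony at that moment is F dominant seventh chord (F, A, C, Eb); Db5 is not a chord tone.
It is approached by step up from C5 and then sustained as the same pitch into the next harmony.
Arriving early and becoming a chord tone when the harmony changes — an anticipation.

Db5 is an anticipation.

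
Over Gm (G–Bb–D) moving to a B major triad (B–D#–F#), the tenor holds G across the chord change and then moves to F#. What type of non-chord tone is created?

The harmony at that moment is B major triad (B, D#, F#); G is not a chord tone.
It is held over (the same pitch as the preceding G) and left by step down to F#.
Held over from the previous chord and resolving down by step — a suspension.

G is a suspension.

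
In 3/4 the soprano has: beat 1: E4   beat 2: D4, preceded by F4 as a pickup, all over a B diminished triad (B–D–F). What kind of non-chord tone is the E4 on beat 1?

Passing tone.

The harmony at that moment is B diminished triad (B, D, F); E4 is not a chord tone.
It is approached by step down from F4 and left by step down to D4.
Step in, step out in the same direction — a passing tone.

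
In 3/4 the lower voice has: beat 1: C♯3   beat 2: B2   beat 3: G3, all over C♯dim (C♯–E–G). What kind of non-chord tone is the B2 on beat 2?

Escape tone.

The harmony at that moment is C♯ diminished triad (C♯, E, G); B2 is not a chord tone.
It is approached by step down from C♯3 and left by leap up to G3.
Step in, leap out, on a weak beat — an escape tone.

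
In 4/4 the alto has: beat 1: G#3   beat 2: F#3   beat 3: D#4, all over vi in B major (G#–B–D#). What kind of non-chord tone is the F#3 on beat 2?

Escape tone.

The harmony at that moment is G# minor triad (G#, B, D#); F#3 is not a chord tone.
It is approached by step down from G#3 and left by leap up to D#4.
Step in, leap out, on a weak beat — an escape tone.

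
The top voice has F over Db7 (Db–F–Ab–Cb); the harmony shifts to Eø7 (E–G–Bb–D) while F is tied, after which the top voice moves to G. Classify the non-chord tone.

The harmony at that moment is E half-diminished seventh chord (E, G, Bb, D); F is not a chord tone.
It is held over (the same pitch as the preceding F) and left by step up to G.
Held over from the previous chord and resolving up by step — a retardation.

F is a retardation.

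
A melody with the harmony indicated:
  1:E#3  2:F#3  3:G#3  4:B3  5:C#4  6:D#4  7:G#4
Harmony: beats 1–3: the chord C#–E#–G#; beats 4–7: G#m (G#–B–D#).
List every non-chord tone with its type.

F#3 (beat 2) — passing tone; C#4 (beat 5) — passing tone.

The harmony at that moment is C# major triad (C#, E#, G#); F#3 is not a chord tone.
It is approached by step up from E#3 and left by step up to G#3.
Step in, step out in the same direction — a passing tone.
The harmony at that moment is G# minor triad (G#, B, D#); C#4 is not a chord tone.
It is approached by step up from B3 and left by step up to D#4.
Step in, step out in the same direction — a passing tone.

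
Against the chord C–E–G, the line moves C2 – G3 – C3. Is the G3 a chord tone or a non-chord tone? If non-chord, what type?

Chord tone (the fifth of C major triad).

C major triad contains C, E, G; G is the fifth, so it is a chord tone.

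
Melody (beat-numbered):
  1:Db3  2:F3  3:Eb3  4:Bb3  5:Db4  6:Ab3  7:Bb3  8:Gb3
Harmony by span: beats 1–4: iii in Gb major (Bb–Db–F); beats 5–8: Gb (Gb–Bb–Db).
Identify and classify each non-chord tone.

Eb3 (beat 3) — escape tone; Ab3 (beat 6) — appoggiatura.

The harmony at that moment is Bb minor triad (Bb, Db, F); Eb3 is not a chord tone.
It is approached by step down from F3 and left by leap up to Bb3.
Step in, leap out — an escape tone.
The harmony at that moment is Gb major triad (Gb, Bb, Db); Ab3 is not a chord tone.
It is approached by leap down from Db4 and left by step up to Bb3.
Leap in, step out — an appoggiatura.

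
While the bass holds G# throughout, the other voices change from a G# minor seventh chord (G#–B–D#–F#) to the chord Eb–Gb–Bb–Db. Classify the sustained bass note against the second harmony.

Pedal tone (pedal point).

The harmony at that moment is Eb minor seventh chord (Eb, Gb, Bb, Db); G# is not a chord tone.
It is held over (the same pitch as the preceding G#) and then sustained as the same pitch into the next harmony.
Sustained through a change of harmony — a pedal tone.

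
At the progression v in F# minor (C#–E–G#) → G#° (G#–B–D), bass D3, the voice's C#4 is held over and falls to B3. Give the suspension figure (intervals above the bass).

At the second chord the bass is D3. The suspended C#4 lies a seventh above the bass; after resolving down by step to B3, the interval above the bass becomes a sixth.
Suspension figures are named by those two intervals: 7–6.

7–6 suspension.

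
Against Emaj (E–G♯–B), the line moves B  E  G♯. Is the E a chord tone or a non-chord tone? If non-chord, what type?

Chord tone (the root of E major triad).

E major triad contains E, G♯, B; E is the root, so it is a chord tone.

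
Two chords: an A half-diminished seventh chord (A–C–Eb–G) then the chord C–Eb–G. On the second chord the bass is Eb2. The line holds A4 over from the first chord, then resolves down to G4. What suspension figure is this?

At the second chord the bass is Eb2. The suspended A4 lies a fourth above the bass; after resolving down by step to G4, the interval above the bass becomes a third.
Suspension figures are named by those two intervals: 4–3.

4–3 suspension.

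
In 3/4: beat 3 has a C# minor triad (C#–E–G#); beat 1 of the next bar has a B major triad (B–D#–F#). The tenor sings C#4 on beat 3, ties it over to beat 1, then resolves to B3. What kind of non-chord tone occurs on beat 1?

The harmony at that moment is B major triad (B, D#, F#); C#4 is not a chord tone.
It is held over (the same pitch as the preceding C#4) and left by step down to B3.
Held over from the previous chord and resolving down by step — a suspension.

Suspension.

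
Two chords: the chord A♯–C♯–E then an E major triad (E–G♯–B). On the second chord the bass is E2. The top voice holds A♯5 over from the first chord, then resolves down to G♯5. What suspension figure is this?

At the second chord the bass is E2. The suspended A♯5 lies a fourth above the bass; after resolving down by step to G♯5, the interval above the bass becomes a third.
Suspension figures are named by those two intervals: 4–3.

4–3 suspension.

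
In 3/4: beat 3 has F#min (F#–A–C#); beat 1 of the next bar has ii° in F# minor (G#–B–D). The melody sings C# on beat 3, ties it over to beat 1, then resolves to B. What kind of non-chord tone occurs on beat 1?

Suspension.

The harmony at that moment is G# diminished triad (G#, B, D); C# is not a chord tone.
It is held over (the same pitch as the preceding C#) and left by step down to B.
Held over from the previous chord and resolving down by step — a suspension.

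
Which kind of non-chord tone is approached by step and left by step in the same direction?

Approach: by step. Departure: by step, continuing in the same direction.
Stepwise on both sides with no change of direction means the note fills in the space between two different chord tones — a passing tone. (Had it turned back to its starting note it would be a neighbor tone instead.)

Passing tone.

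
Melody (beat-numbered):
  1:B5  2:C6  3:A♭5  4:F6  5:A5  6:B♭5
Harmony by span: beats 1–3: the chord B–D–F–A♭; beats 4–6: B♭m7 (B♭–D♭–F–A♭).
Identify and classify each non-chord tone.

C6 (beat 2) — escape tone; A5 (beat 5) — appoggiatura.

The harmony at that moment is B diminished seventh chord (B, D, F, A♭); C6 is not a chord tone.
It is approached by step up from B5 and left by leap down to A♭5.
Step in, leap out — an escape tone.
The harmony at that moment is B♭ minor seventh chord (B♭, D♭, F, A♭); A5 is not a chord tone.
It is approached by leap down from F6 and left by step up to B♭5.
Leap in, step out — an appoggiatura.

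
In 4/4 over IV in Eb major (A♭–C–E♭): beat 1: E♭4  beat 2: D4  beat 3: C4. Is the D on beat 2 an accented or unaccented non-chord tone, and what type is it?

The harmony at that moment is A♭ major triad (A♭, C, E♭); D4 is not a chord tone.
It is approached by step down from E♭4 and left by step down to C4.
Step in, step out in the same direction — a passing tone.
It falls on a weak beat, so it is unaccented.

Unaccented passing tone.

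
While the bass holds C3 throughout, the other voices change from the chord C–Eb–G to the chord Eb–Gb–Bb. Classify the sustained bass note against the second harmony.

The harmony at that moment is Eb minor triad (Eb, Gb, Bb); C3 is not a chord tone.
It is held over (the same pitch as the preceding C3) and then sustained as the same pitch into the next harmony.
Sustained through a change of harmony — a pedal tone.

Pedal tone (pedal point).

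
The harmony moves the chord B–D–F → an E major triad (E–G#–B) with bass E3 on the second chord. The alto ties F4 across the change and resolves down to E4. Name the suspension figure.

9–8 suspension.

At the second chord the bass is E3. The suspended F4 lies a ninth above the bass; after resolving down by step to E4, the interval above the bass becomes an octave.
Suspension figures are named by those two intervals: 9–8.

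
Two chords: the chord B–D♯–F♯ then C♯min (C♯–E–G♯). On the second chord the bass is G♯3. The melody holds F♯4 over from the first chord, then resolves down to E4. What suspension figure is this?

At the second chord the bass is G♯3. The suspended F♯4 lies a seventh above the bass; after resolving down by step to E4, the interval above the bass becomes a sixth.
Suspension figures are named by those two intervals: 7–6.

7–6 suspension.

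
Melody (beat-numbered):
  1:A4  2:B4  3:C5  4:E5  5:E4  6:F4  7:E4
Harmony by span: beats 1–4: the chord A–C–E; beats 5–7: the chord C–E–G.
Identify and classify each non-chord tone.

B4 (beat 2) — passing tone; F4 (beat 6) — neighbor tone.

The harmony at that moment is A minor triad (A, C, E); B4 is not a chord tone.
It is approached by step up from A4 and left by step up to C5.
Step in, step out in the same direction — a passing tone.
The harmony at that moment is C major triad (C, E, G); F4 is not a chord tone.
It is approached by step up from E4 and left by step down to E4.
Step away and step back to the same note — a neighbor tone (upper neighbor).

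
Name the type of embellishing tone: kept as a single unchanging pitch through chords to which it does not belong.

Approach: none. Departure: none — a single pitch is sustained while the chords change around it, passing through harmonies that do not contain it.
No melodic motion at all; the dissonance is created entirely by the moving harmonies against the stationary note — a pedal tone (pedal point).

Pedal tone.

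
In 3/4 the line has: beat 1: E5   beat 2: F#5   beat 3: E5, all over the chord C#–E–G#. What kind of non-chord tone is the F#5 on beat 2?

The harmony at that moment is C# minor triad (C#, E, G#); F#5 is not a chord tone.
It is approached by step up from E5 and left by step down to E5.
Step away and step back to the same note — a neighbor tone (upper neighbor).

Upper neighbor tone.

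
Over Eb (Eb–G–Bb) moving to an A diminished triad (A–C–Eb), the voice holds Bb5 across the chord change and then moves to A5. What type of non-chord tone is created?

The harmony at that moment is A diminished triad (A, C, Eb); Bb5 is not a chord tone.
It is held over (the same pitch as the preceding Bb5) and left by step down to A5.
Held over from the previous chord and resolving down by step — a suspension.

Bb5 is a suspension.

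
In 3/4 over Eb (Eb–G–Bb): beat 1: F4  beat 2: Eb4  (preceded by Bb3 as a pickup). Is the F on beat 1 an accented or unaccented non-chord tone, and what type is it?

Accented appoggiatura.

The harmony at that moment is Eb major triad (Eb, G, Bb); F4 is not a chord tone.
It is approached by leap up from Bb3 and left by step down to Eb4.
Leap in, step out — an appoggiatura.
It falls on the downbeat, so it is accented.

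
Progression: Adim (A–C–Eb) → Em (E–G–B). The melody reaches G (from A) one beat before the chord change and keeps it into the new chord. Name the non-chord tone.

G is an anticipation.

The harmony at that moment is A diminished triad (A, C, Eb); G is not a chord tone.
It is approached by step down from A and then sustained as the same pitch into the next harmony.
Arriving early and becoming a chord tone when the harmony changes — an anticipation.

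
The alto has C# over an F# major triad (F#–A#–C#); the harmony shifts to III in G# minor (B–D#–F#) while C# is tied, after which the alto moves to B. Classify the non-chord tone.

C# is a suspension.

The harmony at that moment is B major triad (B, D#, F#); C# is not a chord tone.
It is held over (the same pitch as the preceding C#) and left by step down to B.
Held over from the previous chord and resolving down by step — a suspension.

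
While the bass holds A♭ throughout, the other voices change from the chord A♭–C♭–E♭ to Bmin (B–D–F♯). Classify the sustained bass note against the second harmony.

The harmony at that moment is B minor triad (B, D, F♯); A♭ is not a chord tone.
It is held over (the same pitch as the preceding A♭) and then sustained as the same pitch into the next harmony.
Sustained through a change of harmony — a pedal tone.

Pedal tone (pedal point).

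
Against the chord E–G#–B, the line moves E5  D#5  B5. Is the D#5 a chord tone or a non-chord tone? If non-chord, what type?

Non-chord tone — an escape tone.

The harmony at that moment is E major triad (E, G#, B); D#5 is not a chord tone.
It is approached by step down from E5 and left by leap up to B5.
Step in, leap out — an escape tone.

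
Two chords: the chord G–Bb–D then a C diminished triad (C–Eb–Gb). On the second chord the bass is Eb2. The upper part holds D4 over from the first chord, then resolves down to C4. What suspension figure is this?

7–6 suspension.

At the second chord the bass is Eb2. The suspended D4 lies a seventh above the bass; after resolving down by step to C4, the interval above the bass becomes a sixth.
Suspension figures are named by those two intervals: 7–6.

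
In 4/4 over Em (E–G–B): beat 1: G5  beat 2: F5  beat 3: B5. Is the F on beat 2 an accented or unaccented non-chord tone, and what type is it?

Unaccented escape tone.

The harmony at that moment is E minor triad (E, G, B); F5 is not a chord tone.
It is approached by step down from G5 and left by leap up to B5.
Step in, leap out — an escape tone.
It falls on a weak beat, so it is unaccented.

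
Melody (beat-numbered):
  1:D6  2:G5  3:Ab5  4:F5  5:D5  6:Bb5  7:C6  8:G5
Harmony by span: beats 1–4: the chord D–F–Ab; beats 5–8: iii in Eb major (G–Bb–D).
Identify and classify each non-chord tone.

G5 (beat 2) — appoggiatura; C6 (beat 7) — escape tone.

The harmony at that moment is D diminished triad (D, F, Ab); G5 is not a chord tone.
It is approached by leap down from D6 and left by step up to Ab5.
Leap in, step out — an appoggiatura.
The harmony at that moment is G minor triad (G, Bb, D); C6 is not a chord tone.
It is approached by step up from Bb5 and left by leap down to G5.
Step in, leap out — an escape tone.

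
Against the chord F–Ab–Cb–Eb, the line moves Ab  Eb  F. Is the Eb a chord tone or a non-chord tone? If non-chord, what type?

Chord tone (the seventh of F half-diminished seventh chord).

F half-diminished seventh chord contains F, Ab, Cb, Eb; Eb is the seventh, so it is a chord tone.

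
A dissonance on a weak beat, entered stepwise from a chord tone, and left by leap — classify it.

Escape tone.

Approach: by step. Departure: by leap. Metric position: weak.
Step in, leap out, from a weak position — an escape tone (échappée). (It is the mirror image of the appoggiatura, which leaps in and steps out on a strong beat.)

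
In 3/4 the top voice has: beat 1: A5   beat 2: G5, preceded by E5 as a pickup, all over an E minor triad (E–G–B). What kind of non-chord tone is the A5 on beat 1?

Appoggiatura.

The harmony at that moment is E minor triad (E, G, B); A5 is not a chord tone.
It is approached by leap up from E5 and left by step down to G5.
Leap in, step out, metrically accented — an appoggiatura.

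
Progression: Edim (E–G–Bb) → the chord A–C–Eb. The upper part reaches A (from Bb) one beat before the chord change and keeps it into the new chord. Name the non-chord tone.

The harmony at that moment is E diminished triad (E, G, Bb); A is not a chord tone.
It is approached by step down from Bb and then sustained as the same pitch into the next harmony.
Arriving early and becoming a chord tone when the harmony changes — an anticipation.

A is an anticipation.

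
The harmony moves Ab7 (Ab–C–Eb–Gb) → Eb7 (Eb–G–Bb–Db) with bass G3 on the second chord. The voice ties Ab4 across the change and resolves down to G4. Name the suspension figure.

9–8 suspension.

At the second chord the bass is G3. The suspended Ab4 lies a ninth above the bass; after resolving down by step to G4, the interval above the bass becomes an octave.
Suspension figures are named by those two intervals: 9–8.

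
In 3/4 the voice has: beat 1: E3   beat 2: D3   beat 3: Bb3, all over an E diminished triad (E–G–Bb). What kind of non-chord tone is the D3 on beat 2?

Escape tone.

The harmony at that moment is E diminished triad (E, G, Bb); D3 is not a chord tone.
It is approached by step down from E3 and left by leap up to Bb3.
Step in, leap out, on a weak beat — an escape tone.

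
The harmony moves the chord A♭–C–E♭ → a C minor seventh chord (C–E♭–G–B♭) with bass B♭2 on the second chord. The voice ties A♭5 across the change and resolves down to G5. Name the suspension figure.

At the second chord the bass is B♭2. The suspended A♭5 lies a seventh above the bass; after resolving down by step to G5, the interval above the bass becomes a sixth.
Suspension figures are named by those two intervals: 7–6.

7–6 suspension.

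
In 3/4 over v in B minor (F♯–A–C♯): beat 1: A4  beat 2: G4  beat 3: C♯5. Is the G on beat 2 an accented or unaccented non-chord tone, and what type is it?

The harmony at that moment is F♯ minor triad (F♯, A, C♯); G4 is not a chord tone.
It is approached by step down from A4 and left by leap up to C♯5.
Step in, leap out — an escape tone.
It falls on a weak beat, so it is unaccented.

Unaccented escape tone.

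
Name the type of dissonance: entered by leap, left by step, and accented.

Approach: by leap. Departure: by step. Metric position: strong.
Leap in, step out, in a metrically strong position — an appoggiatura. (It is the mirror image of the escape tone, which steps in and leaps out from a weak position.)

Appoggiatura.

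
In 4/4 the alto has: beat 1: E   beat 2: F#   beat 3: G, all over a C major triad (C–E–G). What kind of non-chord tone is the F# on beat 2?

Passing tone.

The harmony at that moment is C major triad (C, E, G); F# is not a chord tone.
It is approached by step up from E and left by step up to G.
Step in, step out in the same direction — a passing tone.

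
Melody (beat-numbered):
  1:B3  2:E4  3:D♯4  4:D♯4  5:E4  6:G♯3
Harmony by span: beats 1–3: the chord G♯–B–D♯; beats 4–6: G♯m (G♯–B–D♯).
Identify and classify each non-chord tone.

The harmony at that moment is G♯ minor triad (G♯, B, D♯); E4 is not a chord tone.
It is approached by leap up from B3 and left by step down to D♯4.
Leap in, step out — an appoggiatura.
The harmony at that moment is G♯ minor triad (G♯, B, D♯); E4 is not a chord tone.
It is approached by step up from D♯4 and left by leap down to G♯3.
Step in, leap out — an escape tone.

E4 (beat 2) — appoggiatura; E4 (beat 5) — escape tone.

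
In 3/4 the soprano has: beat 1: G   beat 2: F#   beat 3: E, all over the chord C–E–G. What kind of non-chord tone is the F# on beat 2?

Passing tone.

The harmony at that moment is C major triad (C, E, G); F# is not a chord tone.
It is approached by step down from G and left by step down to E.
Step in, step out in the same direction — a passing tone.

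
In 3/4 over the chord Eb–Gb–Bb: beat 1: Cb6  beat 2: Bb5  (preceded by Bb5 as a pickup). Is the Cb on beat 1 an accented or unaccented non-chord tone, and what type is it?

The harmony at that moment is Eb minor triad (Eb, Gb, Bb); Cb6 is not a chord tone.
It is approached by step up from Bb5 and left by step down to Bb5.
Step away and step back to the same note — a neighbor tone (upper neighbor).
It falls on the downbeat, so it is accented.

Accented neighbor tone.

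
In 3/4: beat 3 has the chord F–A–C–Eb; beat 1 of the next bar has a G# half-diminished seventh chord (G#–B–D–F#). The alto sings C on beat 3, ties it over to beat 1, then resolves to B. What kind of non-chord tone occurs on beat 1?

Suspension.

The harmony at that moment is G# half-diminished seventh chord (G#, B, D, F#); C is not a chord tone.
It is held over (the same pitch as the preceding C) and left by step down to B.
Held over from the previous chord and resolving down by step — a suspension.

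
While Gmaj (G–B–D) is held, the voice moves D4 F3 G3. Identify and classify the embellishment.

F3 is an appoggiatura.

The harmony at that moment is G major triad (G, B, D); F3 is not a chord tone.
It is approached by leap down from D4 and left by step up to G3.
Leap in, step out — an appoggiatura.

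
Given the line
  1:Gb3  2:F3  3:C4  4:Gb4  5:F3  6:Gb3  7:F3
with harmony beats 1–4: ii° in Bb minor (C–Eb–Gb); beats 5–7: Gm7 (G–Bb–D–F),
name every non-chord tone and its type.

F3 (beat 2) — escape tone; Gb3 (beat 6) — neighbor tone.

The harmony at that moment is C diminished triad (C, Eb, Gb); F3 is not a chord tone.
It is approached by step down from Gb3 and left by leap up to C4.
Step in, leap out — an escape tone.
The harmony at that moment is G minor seventh chord (G, Bb, D, F); Gb3 is not a chord tone.
It is approached by step up from F3 and left by step down to F3.
Step away and step back to the same note — a neighbor tone (upper neighbor).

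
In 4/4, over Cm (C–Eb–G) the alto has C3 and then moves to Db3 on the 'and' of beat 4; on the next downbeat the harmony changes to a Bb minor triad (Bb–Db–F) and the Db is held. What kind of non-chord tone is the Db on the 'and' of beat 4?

The harmony at that moment is C minor triad (C, Eb, G); Db3 is not a chord tone.
It is approached by step up from C3 and then sustained as the same pitch into the next harmony.
Arriving early and becoming a chord tone when the harmony changes — an anticipation.

Anticipation.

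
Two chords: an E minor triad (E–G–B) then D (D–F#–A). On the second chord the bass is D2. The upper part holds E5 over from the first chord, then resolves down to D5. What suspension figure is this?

9–8 suspension.

At the second chord the bass is D2. The suspended E5 lies a ninth above the bass; after resolving down by step to D5, the interval above the bass becomes an octave.
Suspension figures are named by those two intervals: 9–8.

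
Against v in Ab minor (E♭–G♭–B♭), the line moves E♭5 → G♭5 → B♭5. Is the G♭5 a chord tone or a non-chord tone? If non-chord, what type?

Eb minor triad contains E♭, G♭, B♭; G♭ is the third, so it is a chord tone.

Chord tone (the third of Eb minor triad).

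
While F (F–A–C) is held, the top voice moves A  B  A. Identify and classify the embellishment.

B is a neighbor tone.

The harmony at that moment is F major triad (F, A, C); B is not a chord tone.
It is approached by step up from A and left by step down to A.
Step away and step back to the same note — a neighbor tone (upper neighbor).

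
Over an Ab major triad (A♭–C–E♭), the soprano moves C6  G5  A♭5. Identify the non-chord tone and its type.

G5 is an appoggiatura.

The harmony at that moment is A♭ major triad (A♭, C, E♭); G5 is not a chord tone.
It is approached by leap down from C6 and left by step up to A♭5.
Leap in, step out — an appoggiatura.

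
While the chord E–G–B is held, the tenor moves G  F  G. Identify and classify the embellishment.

The harmony at that moment is E minor triad (E, G, B); F is not a chord tone.
It is approached by step down from G and left by step up to G.
Step away and step back to the same note — a neighbor tone (lower neighbor).

F is a neighbor tone.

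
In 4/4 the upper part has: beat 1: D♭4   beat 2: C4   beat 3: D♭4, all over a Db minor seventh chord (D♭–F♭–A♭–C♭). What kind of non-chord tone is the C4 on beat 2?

Lower neighbor tone.

The harmony at that moment is D♭ minor seventh chord (D♭, F♭, A♭, C♭); C4 is not a chord tone.
It is approached by step down from D♭4 and left by step up to D♭4.
Step away and step back to the same note — a neighbor tone (lower neighbor).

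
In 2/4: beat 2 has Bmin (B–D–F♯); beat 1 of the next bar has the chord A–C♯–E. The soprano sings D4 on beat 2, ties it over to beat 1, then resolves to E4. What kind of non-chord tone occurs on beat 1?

The harmony at that moment is A major triad (A, C♯, E); D4 is not a chord tone.
It is held over (the same pitch as the preceding D4) and left by step up to E4.
Held over from the previous chord and resolving up by step — a retardation.

Retardation.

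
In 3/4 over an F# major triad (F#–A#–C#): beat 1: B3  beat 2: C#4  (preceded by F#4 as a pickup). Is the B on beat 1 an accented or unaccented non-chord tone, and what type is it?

Accented appoggiatura.

The harmony at that moment is F# major triad (F#, A#, C#); B3 is not a chord tone.
It is approached by leap down from F#4 and left by step up to C#4.
Leap in, step out — an appoggiatura.
It falls on the downbeat, so it is accented.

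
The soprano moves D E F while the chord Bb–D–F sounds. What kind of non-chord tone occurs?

The harmony at that moment is Bb major triad (Bb, D, F); E is not a chord tone.
It is approached by step up from D and left by step up to F.
Step in, step out in the same direction — a passing tone.

E is a passing tone.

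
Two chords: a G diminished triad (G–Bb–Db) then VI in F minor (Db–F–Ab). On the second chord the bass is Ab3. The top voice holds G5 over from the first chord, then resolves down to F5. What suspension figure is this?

At the second chord the bass is Ab3. The suspended G5 lies a seventh above the bass; after resolving down by step to F5, the interval above the bass becomes a sixth.
Suspension figures are named by those two intervals: 7–6.

7–6 suspension.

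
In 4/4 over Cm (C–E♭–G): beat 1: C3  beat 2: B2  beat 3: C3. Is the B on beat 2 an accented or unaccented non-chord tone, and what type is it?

Unaccented neighbor tone.

The harmony at that moment is C minor triad (C, E♭, G); B2 is not a chord tone.
It is approached by step down from C3 and left by step up to C3.
Step away and step back to the same note — a neighbor tone (lower neighbor).
It falls on a weak beat, so it is unaccented.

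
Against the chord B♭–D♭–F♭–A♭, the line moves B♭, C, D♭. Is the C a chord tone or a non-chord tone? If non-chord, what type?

The harmony at that moment is B♭ half-diminished seventh chord (B♭, D♭, F♭, A♭); C is not a chord tone.
It is approached by step up from B♭ and left by step up to D♭.
Step in, step out in the same direction — a passing tone.

Non-chord tone — a passing tone.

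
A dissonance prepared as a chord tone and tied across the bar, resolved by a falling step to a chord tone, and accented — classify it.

Suspension.

Approach: by preparation — the pitch is first a chord tone, then held (tied or repeated) while the harmony changes under it. Departure: down by step. Metric position: strong.
A prepared dissonance that resolves downward by step — a suspension. (The same figure resolving upward would be a retardation.)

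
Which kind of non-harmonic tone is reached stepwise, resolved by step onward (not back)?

Approach: by step. Departure: by step, continuing in the same direction.
Stepwise on both sides with no change of direction means the note fills in the space between two different chord tones — a passing tone. (Had it turned back to its starting note it would be a neighbor tone instead.)

Passing tone.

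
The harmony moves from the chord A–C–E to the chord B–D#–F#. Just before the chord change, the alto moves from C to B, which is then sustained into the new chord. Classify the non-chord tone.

B is an anticipation.

The harmony at that moment is A minor triad (A, C, E); B is not a chord tone.
It is approached by step down from C and then sustained as the same pitch into the next harmony.
Arriving early and becoming a chord tone when the harmony changes — an anticipation.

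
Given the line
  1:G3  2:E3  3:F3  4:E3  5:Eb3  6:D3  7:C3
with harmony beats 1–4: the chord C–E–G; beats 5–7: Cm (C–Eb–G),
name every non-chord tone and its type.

The harmony at that moment is C major triad (C, E, G); F3 is not a chord tone.
It is approached by step up from E3 and left by step down to E3.
Step away and step back to the same note — a neighbor tone (upper neighbor).
The harmony at that moment is C minor triad (C, Eb, G); D3 is not a chord tone.
It is approached by step down from Eb3 and left by step down to C3.
Step in, step out in the same direction — a passing tone.

F3 (beat 3) — neighbor tone; D3 (beat 6) — passing tone.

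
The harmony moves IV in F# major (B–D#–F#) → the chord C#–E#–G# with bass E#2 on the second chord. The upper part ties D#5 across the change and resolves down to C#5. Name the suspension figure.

At the second chord the bass is E#2. The suspended D#5 lies a seventh above the bass; after resolving down by step to C#5, the interval above the bass becomes a sixth.
Suspension figures are named by those two intervals: 7–6.

7–6 suspension.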